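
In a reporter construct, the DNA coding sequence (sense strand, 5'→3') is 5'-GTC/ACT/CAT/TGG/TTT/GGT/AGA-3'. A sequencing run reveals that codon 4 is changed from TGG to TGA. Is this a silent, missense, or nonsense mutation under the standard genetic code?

Position 12 falls in codon 4: TGG → Trp.
After the substitution the codon is TGA → Stop.
The new codon is a stop codon, so this is a nonsense mutation.

nonsense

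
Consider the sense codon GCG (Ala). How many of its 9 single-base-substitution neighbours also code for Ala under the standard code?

Position 1: none → 0 synonymous.
Position 2: none → 0 synonymous.
Position 3: GCT, GCC, GCA → 3 synonymous.
Total: 0 + 0 + 3 = 3.

3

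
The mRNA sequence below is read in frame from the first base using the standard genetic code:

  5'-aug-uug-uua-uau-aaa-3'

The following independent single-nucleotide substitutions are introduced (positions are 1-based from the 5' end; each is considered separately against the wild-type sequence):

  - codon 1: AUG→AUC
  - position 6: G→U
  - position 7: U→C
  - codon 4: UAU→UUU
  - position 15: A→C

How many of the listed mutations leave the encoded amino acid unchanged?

1

Codon 1: AUG (Met) → AUC (Ile) — missense.
Codon 2: UUG (Leu) → UUU (Phe) — missense.
Codon 3: UUA (Leu) → CUA (Leu) — synonymous.
Codon 4: UAU (Tyr) → UUU (Phe) — missense.
Codon 5: AAA (Lys) → AAC (Asn) — missense.
Synonymous: 1 of 5.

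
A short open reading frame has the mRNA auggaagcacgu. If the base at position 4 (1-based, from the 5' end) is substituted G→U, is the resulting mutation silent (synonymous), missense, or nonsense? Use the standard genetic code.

Position 4 falls in codon 2: GAA → Glu.
After the substitution the codon is UAA → Stop.
The new codon is a stop codon, so this is a nonsense mutation.

nonsense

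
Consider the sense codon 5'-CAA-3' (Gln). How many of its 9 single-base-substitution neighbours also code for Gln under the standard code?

1

Position 1: none → 0 synonymous.
Position 2: none → 0 synonymous.
Position 3: CAG → 1 synonymous.
Total: 0 + 0 + 1 = 1.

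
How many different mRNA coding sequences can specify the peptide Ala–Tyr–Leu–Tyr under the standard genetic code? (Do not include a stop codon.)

96

Ala: 4 codons.
Tyr: 2 codons.
Leu: 6 codons.
Tyr: 2 codons.
4 × 2 × 6 × 2 = 96.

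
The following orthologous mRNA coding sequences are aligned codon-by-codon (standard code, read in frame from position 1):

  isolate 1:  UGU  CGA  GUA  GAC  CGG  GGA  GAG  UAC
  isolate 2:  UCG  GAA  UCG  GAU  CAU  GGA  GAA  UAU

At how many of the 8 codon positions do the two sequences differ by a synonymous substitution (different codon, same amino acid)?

Codon 1: UGU Cys / UCG Ser — nonsynonymous.
Codon 2: CGA Arg / GAA Glu — nonsynonymous.
Codon 3: GUA Val / UCG Ser — nonsynonymous.
Codon 4: GAC Asp / GAU Asp — synonymous.
Codon 5: CGG Arg / CAU His — nonsynonymous.
Codon 6: GGA Gly / GGA Gly — identical.
Codon 7: GAG Glu / GAA Glu — synonymous.
Codon 8: UAC Tyr / UAU Tyr — synonymous.
Synonymous differences: 3.

3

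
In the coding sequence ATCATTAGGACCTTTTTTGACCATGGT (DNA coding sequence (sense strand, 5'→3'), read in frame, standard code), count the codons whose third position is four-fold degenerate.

Codon 1 ATC (Ile): third position 3-fold.
Codon 2 ATT (Ile): third position 3-fold.
Codon 3 AGG (Arg): third position 2-fold.
Codon 4 ACC (Thr): third position 4-fold.
Codon 5 TTT (Phe): third position 2-fold.
Codon 6 TTT (Phe): third position 2-fold.
Codon 7 GAC (Asp): third position 2-fold.
Codon 8 CAT (His): third position 2-fold.
Codon 9 GGT (Gly): third position 4-fold.
Four-fold degenerate third positions: 2.

2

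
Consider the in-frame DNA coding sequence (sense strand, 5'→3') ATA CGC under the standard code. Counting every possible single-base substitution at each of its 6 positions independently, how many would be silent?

5

Codon 1 (ATA, Ile): 2 synonymous substitutions.
Codon 2 (CGC, Arg): 3 synonymous substitutions.
Total: 2 + 3 = 5.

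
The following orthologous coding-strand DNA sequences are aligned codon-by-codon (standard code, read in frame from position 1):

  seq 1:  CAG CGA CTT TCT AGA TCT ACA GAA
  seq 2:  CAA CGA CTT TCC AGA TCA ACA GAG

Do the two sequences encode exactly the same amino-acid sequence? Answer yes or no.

Codon 1: CAG Gln / CAA Gln — synonymous.
Codon 2: CGA Arg / CGA Arg — identical.
Codon 3: CTT Leu / CTT Leu — identical.
Codon 4: TCT Ser / TCC Ser — synonymous.
Codon 5: AGA Arg / AGA Arg — identical.
Codon 6: TCT Ser / TCA Ser — synonymous.
Codon 7: ACA Thr / ACA Thr — identical.
Codon 8: GAA Glu / GAG Glu — synonymous.
Nonsynonymous differences: 0 → same protein.

yes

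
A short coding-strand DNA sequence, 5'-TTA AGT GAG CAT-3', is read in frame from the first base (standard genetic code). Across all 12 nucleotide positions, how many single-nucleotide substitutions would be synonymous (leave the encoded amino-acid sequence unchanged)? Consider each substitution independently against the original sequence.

5

Codon 1 (TTA, Leu): 2 synonymous substitutions.
Codon 2 (AGT, Ser): 1 synonymous substitution.
Codon 3 (GAG, Glu): 1 synonymous substitution.
Codon 4 (CAT, His): 1 synonymous substitution.
Total: 2 + 1 + 1 + 1 = 5.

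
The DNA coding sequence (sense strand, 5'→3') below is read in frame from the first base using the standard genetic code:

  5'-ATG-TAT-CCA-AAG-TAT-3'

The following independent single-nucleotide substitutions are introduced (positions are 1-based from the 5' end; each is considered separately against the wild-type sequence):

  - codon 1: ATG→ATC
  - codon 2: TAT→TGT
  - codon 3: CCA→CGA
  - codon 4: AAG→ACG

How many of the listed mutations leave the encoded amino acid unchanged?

0

Codon 1: ATG (Met) → ATC (Ile) — missense.
Codon 2: TAT (Tyr) → TGT (Cys) — missense.
Codon 3: CCA (Pro) → CGA (Arg) — missense.
Codon 4: AAG (Lys) → ACG (Thr) — missense.
Synonymous: 0 of 4.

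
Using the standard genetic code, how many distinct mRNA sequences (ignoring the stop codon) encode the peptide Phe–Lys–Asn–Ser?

Phe: 2 codons.
Lys: 2 codons.
Asn: 2 codons.
Ser: 6 codons.
2 × 2 × 2 × 6 = 48.

48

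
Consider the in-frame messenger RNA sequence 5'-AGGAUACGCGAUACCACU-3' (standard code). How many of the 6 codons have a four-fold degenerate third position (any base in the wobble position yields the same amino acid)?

3

Codon 1 AGG (Arg): third position 2-fold.
Codon 2 AUA (Ile): third position 3-fold.
Codon 3 CGC (Arg): third position 4-fold.
Codon 4 GAU (Asp): third position 2-fold.
Codon 5 ACC (Thr): third position 4-fold.
Codon 6 ACU (Thr): third position 4-fold.
Four-fold degenerate third positions: 3.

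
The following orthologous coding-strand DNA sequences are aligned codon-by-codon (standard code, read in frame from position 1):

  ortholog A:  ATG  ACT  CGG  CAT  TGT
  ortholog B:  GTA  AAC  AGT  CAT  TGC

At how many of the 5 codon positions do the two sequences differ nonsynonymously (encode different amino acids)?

Codon 1: ATG Met / GTA Val — nonsynonymous.
Codon 2: ACT Thr / AAC Asn — nonsynonymous.
Codon 3: CGG Arg / AGT Ser — nonsynonymous.
Codon 4: CAT His / CAT His — identical.
Codon 5: TGT Cys / TGC Cys — synonymous.
Nonsynonymous differences: 3.

3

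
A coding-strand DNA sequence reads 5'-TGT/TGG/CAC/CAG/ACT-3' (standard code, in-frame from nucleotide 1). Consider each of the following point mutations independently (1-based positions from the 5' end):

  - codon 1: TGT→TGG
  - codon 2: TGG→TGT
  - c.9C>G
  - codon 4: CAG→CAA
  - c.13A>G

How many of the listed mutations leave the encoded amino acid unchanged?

1

Codon 1: TGT (Cys) → TGG (Trp) — missense.
Codon 2: TGG (Trp) → TGT (Cys) — missense.
Codon 3: CAC (His) → CAG (Gln) — missense.
Codon 4: CAG (Gln) → CAA (Gln) — synonymous.
Codon 5: ACT (Thr) → GCT (Ala) — missense.
Synonymous: 1 of 5.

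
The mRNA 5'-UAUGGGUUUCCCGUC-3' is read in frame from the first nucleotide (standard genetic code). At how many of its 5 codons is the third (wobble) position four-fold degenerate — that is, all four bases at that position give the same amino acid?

3

Codon 1 UAU (Tyr): third position 2-fold.
Codon 2 GGG (Gly): third position 4-fold.
Codon 3 UUU (Phe): third position 2-fold.
Codon 4 CCC (Pro): third position 4-fold.
Codon 5 GUC (Val): third position 4-fold.
Four-fold degenerate third positions: 3.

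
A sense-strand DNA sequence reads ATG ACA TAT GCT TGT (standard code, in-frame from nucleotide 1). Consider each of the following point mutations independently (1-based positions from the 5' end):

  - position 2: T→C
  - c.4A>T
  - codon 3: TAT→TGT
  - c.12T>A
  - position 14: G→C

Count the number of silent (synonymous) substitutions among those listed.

Codon 1: ATG (Met) → ACG (Thr) — missense.
Codon 2: ACA (Thr) → TCA (Ser) — missense.
Codon 3: TAT (Tyr) → TGT (Cys) — missense.
Codon 4: GCT (Ala) → GCA (Ala) — synonymous.
Codon 5: TGT (Cys) → TCT (Ser) — missense.
Synonymous: 1 of 5.

1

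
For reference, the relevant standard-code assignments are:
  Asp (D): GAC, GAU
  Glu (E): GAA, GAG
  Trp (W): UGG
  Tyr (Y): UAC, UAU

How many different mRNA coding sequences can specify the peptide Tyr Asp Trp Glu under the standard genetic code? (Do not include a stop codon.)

Tyr: 2 codons.
Asp: 2 codons.
Trp: 1 codon.
Glu: 2 codons.
2 × 2 × 1 × 2 = 8.

8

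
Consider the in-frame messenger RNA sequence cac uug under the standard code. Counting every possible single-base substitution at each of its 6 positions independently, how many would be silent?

Codon 1 (CAC, His): 1 synonymous substitution.
Codon 2 (UUG, Leu): 2 synonymous substitutions.
Total: 1 + 2 = 3.

3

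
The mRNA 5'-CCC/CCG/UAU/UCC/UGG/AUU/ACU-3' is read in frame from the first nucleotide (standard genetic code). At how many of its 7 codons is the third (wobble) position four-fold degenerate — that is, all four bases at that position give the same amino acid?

4

Codon 1 CCC (Pro): third position 4-fold.
Codon 2 CCG (Pro): third position 4-fold.
Codon 3 UAU (Tyr): third position 2-fold.
Codon 4 UCC (Ser): third position 4-fold.
Codon 5 UGG (Trp): third position 1-fold.
Codon 6 AUU (Ile): third position 3-fold.
Codon 7 ACU (Thr): third position 4-fold.
Four-fold degenerate third positions: 4.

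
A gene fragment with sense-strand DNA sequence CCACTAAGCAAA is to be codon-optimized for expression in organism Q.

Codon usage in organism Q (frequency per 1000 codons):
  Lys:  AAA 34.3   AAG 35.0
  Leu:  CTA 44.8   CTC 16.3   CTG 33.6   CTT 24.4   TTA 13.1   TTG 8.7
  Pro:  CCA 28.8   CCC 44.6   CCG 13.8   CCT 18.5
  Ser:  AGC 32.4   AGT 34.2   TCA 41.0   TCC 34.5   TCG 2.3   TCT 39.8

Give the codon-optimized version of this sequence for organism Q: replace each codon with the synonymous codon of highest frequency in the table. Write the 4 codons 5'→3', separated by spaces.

Codon 1 (Pro): best is CCC at 44.6.
Codon 2 (Leu): best is CTA at 44.8.
Codon 3 (Ser): best is TCA at 41.0.
Codon 4 (Lys): best is AAG at 35.0.

CCC CTA TCA AAG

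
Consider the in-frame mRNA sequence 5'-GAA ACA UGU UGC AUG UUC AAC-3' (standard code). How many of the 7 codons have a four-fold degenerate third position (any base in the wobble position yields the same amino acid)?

1

Codon 1 GAA (Glu): third position 2-fold.
Codon 2 ACA (Thr): third position 4-fold.
Codon 3 UGU (Cys): third position 2-fold.
Codon 4 UGC (Cys): third position 2-fold.
Codon 5 AUG (Met): third position 1-fold.
Codon 6 UUC (Phe): third position 2-fold.
Codon 7 AAC (Asn): third position 2-fold.
Four-fold degenerate third positions: 1.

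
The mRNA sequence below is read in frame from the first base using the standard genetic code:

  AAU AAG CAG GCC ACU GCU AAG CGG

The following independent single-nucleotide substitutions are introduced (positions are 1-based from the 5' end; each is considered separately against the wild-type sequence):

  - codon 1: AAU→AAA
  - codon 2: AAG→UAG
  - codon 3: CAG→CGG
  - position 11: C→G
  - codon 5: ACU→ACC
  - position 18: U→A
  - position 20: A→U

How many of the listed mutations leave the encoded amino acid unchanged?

2

Codon 1: AAU (Asn) → AAA (Lys) — missense.
Codon 2: AAG (Lys) → UAG (Stop) — nonsense.
Codon 3: CAG (Gln) → CGG (Arg) — missense.
Codon 4: GCC (Ala) → GGC (Gly) — missense.
Codon 5: ACU (Thr) → ACC (Thr) — synonymous.
Codon 6: GCU (Ala) → GCA (Ala) — synonymous.
Codon 7: AAG (Lys) → AUG (Met) — missense.
Synonymous: 2 of 7.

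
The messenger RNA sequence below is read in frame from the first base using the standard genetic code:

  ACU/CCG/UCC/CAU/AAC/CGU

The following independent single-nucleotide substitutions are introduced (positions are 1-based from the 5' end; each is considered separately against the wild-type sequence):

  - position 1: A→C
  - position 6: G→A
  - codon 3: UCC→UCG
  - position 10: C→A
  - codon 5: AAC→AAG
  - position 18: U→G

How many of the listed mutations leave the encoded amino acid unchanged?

Codon 1: ACU (Thr) → CCU (Pro) — missense.
Codon 2: CCG (Pro) → CCA (Pro) — synonymous.
Codon 3: UCC (Ser) → UCG (Ser) — synonymous.
Codon 4: CAU (His) → AAU (Asn) — missense.
Codon 5: AAC (Asn) → AAG (Lys) — missense.
Codon 6: CGU (Arg) → CGG (Arg) — synonymous.
Synonymous: 3 of 6.

3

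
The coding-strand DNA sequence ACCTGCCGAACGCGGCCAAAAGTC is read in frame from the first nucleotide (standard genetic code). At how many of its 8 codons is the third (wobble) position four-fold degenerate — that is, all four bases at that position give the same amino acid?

6

Codon 1 ACC (Thr): third position 4-fold.
Codon 2 TGC (Cys): third position 2-fold.
Codon 3 CGA (Arg): third position 4-fold.
Codon 4 ACG (Thr): third position 4-fold.
Codon 5 CGG (Arg): third position 4-fold.
Codon 6 CCA (Pro): third position 4-fold.
Codon 7 AAA (Lys): third position 2-fold.
Codon 8 GTC (Val): third position 4-fold.
Four-fold degenerate third positions: 6.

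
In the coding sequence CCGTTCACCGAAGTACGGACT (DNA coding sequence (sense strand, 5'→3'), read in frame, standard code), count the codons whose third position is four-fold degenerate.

Codon 1 CCG (Pro): third position 4-fold.
Codon 2 TTC (Phe): third position 2-fold.
Codon 3 ACC (Thr): third position 4-fold.
Codon 4 GAA (Glu): third position 2-fold.
Codon 5 GTA (Val): third position 4-fold.
Codon 6 CGG (Arg): third position 4-fold.
Codon 7 ACT (Thr): third position 4-fold.
Four-fold degenerate third positions: 5.

5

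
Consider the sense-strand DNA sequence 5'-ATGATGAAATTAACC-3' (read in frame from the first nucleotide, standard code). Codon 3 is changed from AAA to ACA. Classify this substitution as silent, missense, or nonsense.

missense

Position 8 falls in codon 3: AAA → Lys.
After the substitution the codon is ACA → Thr.
Lys ≠ Thr, so this is a missense mutation.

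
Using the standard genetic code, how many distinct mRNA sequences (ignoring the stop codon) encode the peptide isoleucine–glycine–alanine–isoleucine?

Ile: 3 codons.
Gly: 4 codons.
Ala: 4 codons.
Ile: 3 codons.
3 × 4 × 4 × 3 = 144.

144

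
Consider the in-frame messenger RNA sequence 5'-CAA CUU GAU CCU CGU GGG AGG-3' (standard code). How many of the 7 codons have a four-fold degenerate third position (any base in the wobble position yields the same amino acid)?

Codon 1 CAA (Gln): third position 2-fold.
Codon 2 CUU (Leu): third position 4-fold.
Codon 3 GAU (Asp): third position 2-fold.
Codon 4 CCU (Pro): third position 4-fold.
Codon 5 CGU (Arg): third position 4-fold.
Codon 6 GGG (Gly): third position 4-fold.
Codon 7 AGG (Arg): third position 2-fold.
Four-fold degenerate third positions: 4.

4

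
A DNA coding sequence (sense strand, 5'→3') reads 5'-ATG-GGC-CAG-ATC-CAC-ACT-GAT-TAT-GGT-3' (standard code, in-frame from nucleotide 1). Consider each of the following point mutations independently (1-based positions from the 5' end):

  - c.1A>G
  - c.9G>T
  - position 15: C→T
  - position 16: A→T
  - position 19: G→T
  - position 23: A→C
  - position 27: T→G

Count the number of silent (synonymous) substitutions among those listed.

2

Codon 1: ATG (Met) → GTG (Val) — missense.
Codon 3: CAG (Gln) → CAT (His) — missense.
Codon 5: CAC (His) → CAT (His) — synonymous.
Codon 6: ACT (Thr) → TCT (Ser) — missense.
Codon 7: GAT (Asp) → TAT (Tyr) — missense.
Codon 8: TAT (Tyr) → TCT (Ser) — missense.
Codon 9: GGT (Gly) → GGG (Gly) — synonymous.
Synonymous: 2 of 7.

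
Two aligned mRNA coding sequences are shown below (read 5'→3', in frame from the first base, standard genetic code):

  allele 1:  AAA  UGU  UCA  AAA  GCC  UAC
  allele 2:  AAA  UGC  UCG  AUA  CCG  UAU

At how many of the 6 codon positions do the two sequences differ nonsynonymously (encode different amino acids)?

Codon 1: AAA Lys / AAA Lys — identical.
Codon 2: UGU Cys / UGC Cys — synonymous.
Codon 3: UCA Ser / UCG Ser — synonymous.
Codon 4: AAA Lys / AUA Ile — nonsynonymous.
Codon 5: GCC Ala / CCG Pro — nonsynonymous.
Codon 6: UAC Tyr / UAU Tyr — synonymous.
Nonsynonymous differences: 2.

2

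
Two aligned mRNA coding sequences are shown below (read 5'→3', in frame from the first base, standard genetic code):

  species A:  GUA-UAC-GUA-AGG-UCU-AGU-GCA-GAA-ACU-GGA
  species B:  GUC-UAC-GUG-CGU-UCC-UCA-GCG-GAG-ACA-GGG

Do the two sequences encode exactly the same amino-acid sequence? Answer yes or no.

Codon 1: GUA Val / GUC Val — synonymous.
Codon 2: UAC Tyr / UAC Tyr — identical.
Codon 3: GUA Val / GUG Val — synonymous.
Codon 4: AGG Arg / CGU Arg — synonymous.
Codon 5: UCU Ser / UCC Ser — synonymous.
Codon 6: AGU Ser / UCA Ser — synonymous.
Codon 7: GCA Ala / GCG Ala — synonymous.
Codon 8: GAA Glu / GAG Glu — synonymous.
Codon 9: ACU Thr / ACA Thr — synonymous.
Codon 10: GGA Gly / GGG Gly — synonymous.
Nonsynonymous differences: 0 → same protein.

yes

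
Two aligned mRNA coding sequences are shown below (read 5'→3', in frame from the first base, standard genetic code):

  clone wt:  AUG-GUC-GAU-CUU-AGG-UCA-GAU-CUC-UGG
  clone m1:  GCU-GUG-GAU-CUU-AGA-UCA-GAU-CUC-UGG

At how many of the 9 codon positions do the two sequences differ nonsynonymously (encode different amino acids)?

1

Codon 1: AUG Met / GCU Ala — nonsynonymous.
Codon 2: GUC Val / GUG Val — synonymous.
Codon 3: GAU Asp / GAU Asp — identical.
Codon 4: CUU Leu / CUU Leu — identical.
Codon 5: AGG Arg / AGA Arg — synonymous.
Codon 6: UCA Ser / UCA Ser — identical.
Codon 7: GAU Asp / GAU Asp — identical.
Codon 8: CUC Leu / CUC Leu — identical.
Codon 9: UGG Trp / UGG Trp — identical.
Nonsynonymous differences: 1.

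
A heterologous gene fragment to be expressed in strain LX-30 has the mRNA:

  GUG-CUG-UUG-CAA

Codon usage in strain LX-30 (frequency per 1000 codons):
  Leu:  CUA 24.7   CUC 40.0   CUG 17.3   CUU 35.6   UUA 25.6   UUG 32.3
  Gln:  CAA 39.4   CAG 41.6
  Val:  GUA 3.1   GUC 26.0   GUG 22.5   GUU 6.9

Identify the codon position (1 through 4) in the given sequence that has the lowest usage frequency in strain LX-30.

2

Codon 1 GUG (Val): 22.5 per 1000.
Codon 2 CUG (Leu): 17.3 per 1000.
Codon 3 UUG (Leu): 32.3 per 1000.
Codon 4 CAA (Gln): 39.4 per 1000.
Lowest frequency is 17.3 at codon 2.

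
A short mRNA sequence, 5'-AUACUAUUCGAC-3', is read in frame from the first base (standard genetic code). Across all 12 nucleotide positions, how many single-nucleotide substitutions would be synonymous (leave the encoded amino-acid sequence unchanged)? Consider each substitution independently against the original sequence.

Codon 1 (AUA, Ile): 2 synonymous substitutions.
Codon 2 (CUA, Leu): 4 synonymous substitutions.
Codon 3 (UUC, Phe): 1 synonymous substitution.
Codon 4 (GAC, Asp): 1 synonymous substitution.
Total: 2 + 4 + 1 + 1 = 8.

8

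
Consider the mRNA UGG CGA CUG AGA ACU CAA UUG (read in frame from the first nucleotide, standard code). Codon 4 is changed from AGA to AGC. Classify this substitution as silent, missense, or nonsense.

Position 12 falls in codon 4: AGA → Arg.
After the substitution the codon is AGC → Ser.
Arg ≠ Ser, so this is a missense mutation.

missense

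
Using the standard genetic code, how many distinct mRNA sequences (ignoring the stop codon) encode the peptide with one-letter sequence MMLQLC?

144

Met: 1 codon.
Met: 1 codon.
Leu: 6 codons.
Gln: 2 codons.
Leu: 6 codons.
Cys: 2 codons.
1 × 1 × 6 × 2 × 6 × 2 = 144.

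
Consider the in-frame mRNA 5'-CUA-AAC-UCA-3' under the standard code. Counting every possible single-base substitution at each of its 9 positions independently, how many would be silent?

8

Codon 1 (CUA, Leu): 4 synonymous substitutions.
Codon 2 (AAC, Asn): 1 synonymous substitution.
Codon 3 (UCA, Ser): 3 synonymous substitutions.
Total: 4 + 1 + 3 = 8.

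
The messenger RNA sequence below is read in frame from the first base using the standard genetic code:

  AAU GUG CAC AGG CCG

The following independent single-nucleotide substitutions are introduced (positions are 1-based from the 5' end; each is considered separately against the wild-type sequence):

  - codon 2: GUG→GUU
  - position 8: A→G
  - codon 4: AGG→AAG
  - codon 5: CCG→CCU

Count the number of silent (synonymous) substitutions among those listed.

2

Codon 2: GUG (Val) → GUU (Val) — synonymous.
Codon 3: CAC (His) → CGC (Arg) — missense.
Codon 4: AGG (Arg) → AAG (Lys) — missense.
Codon 5: CCG (Pro) → CCU (Pro) — synonymous.
Synonymous: 2 of 4.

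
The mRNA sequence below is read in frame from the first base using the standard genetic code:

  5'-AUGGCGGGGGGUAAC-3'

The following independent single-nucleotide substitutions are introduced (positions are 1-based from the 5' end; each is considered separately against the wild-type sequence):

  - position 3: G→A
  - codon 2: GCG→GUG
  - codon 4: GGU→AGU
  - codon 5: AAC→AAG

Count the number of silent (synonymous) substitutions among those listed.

0

Codon 1: AUG (Met) → AUA (Ile) — missense.
Codon 2: GCG (Ala) → GUG (Val) — missense.
Codon 4: GGU (Gly) → AGU (Ser) — missense.
Codon 5: AAC (Asn) → AAG (Lys) — missense.
Synonymous: 0 of 4.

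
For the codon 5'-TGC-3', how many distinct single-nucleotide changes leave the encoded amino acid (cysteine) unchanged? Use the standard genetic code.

Position 1: none → 0 synonymous.
Position 2: none → 0 synonymous.
Position 3: TGT → 1 synonymous.
Total: 0 + 0 + 1 = 1.

1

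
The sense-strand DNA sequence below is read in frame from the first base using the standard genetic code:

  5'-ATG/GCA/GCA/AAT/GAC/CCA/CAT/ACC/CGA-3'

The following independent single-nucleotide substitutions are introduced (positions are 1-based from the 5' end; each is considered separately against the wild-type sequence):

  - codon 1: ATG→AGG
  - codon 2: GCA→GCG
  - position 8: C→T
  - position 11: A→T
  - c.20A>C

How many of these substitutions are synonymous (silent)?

1

Codon 1: ATG (Met) → AGG (Arg) — missense.
Codon 2: GCA (Ala) → GCG (Ala) — synonymous.
Codon 3: GCA (Ala) → GTA (Val) — missense.
Codon 4: AAT (Asn) → ATT (Ile) — missense.
Codon 7: CAT (His) → CCT (Pro) — missense.
Synonymous: 1 of 5.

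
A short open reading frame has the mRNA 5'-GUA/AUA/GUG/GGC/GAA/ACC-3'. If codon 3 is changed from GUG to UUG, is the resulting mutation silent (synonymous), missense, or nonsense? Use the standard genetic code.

Position 7 falls in codon 3: GUG → Val.
After the substitution the codon is UUG → Leu.
Val ≠ Leu, so this is a missense mutation.

missense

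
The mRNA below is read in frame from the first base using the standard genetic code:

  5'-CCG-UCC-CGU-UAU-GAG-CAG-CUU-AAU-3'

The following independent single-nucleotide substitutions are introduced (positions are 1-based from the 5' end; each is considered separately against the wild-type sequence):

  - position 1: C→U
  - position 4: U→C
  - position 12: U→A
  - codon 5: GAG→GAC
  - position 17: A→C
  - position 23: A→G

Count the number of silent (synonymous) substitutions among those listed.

0

Codon 1: CCG (Pro) → UCG (Ser) — missense.
Codon 2: UCC (Ser) → CCC (Pro) — missense.
Codon 4: UAU (Tyr) → UAA (Stop) — nonsense.
Codon 5: GAG (Glu) → GAC (Asp) — missense.
Codon 6: CAG (Gln) → CCG (Pro) — missense.
Codon 8: AAU (Asn) → AGU (Ser) — missense.
Synonymous: 0 of 6.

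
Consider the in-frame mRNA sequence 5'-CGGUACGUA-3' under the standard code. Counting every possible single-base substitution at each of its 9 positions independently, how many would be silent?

8

Codon 1 (CGG, Arg): 4 synonymous substitutions.
Codon 2 (UAC, Tyr): 1 synonymous substitution.
Codon 3 (GUA, Val): 3 synonymous substitutions.
Total: 4 + 1 + 3 = 8.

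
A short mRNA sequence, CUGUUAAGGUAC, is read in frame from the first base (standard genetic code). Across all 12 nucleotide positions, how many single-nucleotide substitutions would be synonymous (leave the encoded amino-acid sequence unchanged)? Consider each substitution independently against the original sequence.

Codon 1 (CUG, Leu): 4 synonymous substitutions.
Codon 2 (UUA, Leu): 2 synonymous substitutions.
Codon 3 (AGG, Arg): 2 synonymous substitutions.
Codon 4 (UAC, Tyr): 1 synonymous substitution.
Total: 4 + 2 + 2 + 1 = 9.

9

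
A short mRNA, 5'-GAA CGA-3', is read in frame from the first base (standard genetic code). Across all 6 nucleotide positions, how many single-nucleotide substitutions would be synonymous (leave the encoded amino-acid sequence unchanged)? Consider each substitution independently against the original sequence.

Codon 1 (GAA, Glu): 1 synonymous substitution.
Codon 2 (CGA, Arg): 4 synonymous substitutions.
Total: 1 + 4 = 5.

5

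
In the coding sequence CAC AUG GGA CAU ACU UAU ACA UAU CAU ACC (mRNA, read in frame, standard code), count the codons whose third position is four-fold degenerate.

4

Codon 1 CAC (His): third position 2-fold.
Codon 2 AUG (Met): third position 1-fold.
Codon 3 GGA (Gly): third position 4-fold.
Codon 4 CAU (His): third position 2-fold.
Codon 5 ACU (Thr): third position 4-fold.
Codon 6 UAU (Tyr): third position 2-fold.
Codon 7 ACA (Thr): third position 4-fold.
Codon 8 UAU (Tyr): third position 2-fold.
Codon 9 CAU (His): third position 2-fold.
Codon 10 ACC (Thr): third position 4-fold.
Four-fold degenerate third positions: 4.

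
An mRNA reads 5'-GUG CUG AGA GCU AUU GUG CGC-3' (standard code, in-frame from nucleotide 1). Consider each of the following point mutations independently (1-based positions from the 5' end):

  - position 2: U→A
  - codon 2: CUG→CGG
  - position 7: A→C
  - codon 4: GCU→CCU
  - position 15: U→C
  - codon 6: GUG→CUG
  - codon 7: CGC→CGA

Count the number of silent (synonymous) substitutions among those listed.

3

Codon 1: GUG (Val) → GAG (Glu) — missense.
Codon 2: CUG (Leu) → CGG (Arg) — missense.
Codon 3: AGA (Arg) → CGA (Arg) — synonymous.
Codon 4: GCU (Ala) → CCU (Pro) — missense.
Codon 5: AUU (Ile) → AUC (Ile) — synonymous.
Codon 6: GUG (Val) → CUG (Leu) — missense.
Codon 7: CGC (Arg) → CGA (Arg) — synonymous.
Synonymous: 3 of 7.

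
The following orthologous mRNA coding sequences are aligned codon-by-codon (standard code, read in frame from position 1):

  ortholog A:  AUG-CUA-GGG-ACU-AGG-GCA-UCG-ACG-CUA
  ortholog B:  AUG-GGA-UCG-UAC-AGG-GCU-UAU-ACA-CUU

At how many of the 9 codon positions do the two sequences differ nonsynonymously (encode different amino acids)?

4

Codon 1: AUG Met / AUG Met — identical.
Codon 2: CUA Leu / GGA Gly — nonsynonymous.
Codon 3: GGG Gly / UCG Ser — nonsynonymous.
Codon 4: ACU Thr / UAC Tyr — nonsynonymous.
Codon 5: AGG Arg / AGG Arg — identical.
Codon 6: GCA Ala / GCU Ala — synonymous.
Codon 7: UCG Ser / UAU Tyr — nonsynonymous.
Codon 8: ACG Thr / ACA Thr — synonymous.
Codon 9: CUA Leu / CUU Leu — synonymous.
Nonsynonymous differences: 4.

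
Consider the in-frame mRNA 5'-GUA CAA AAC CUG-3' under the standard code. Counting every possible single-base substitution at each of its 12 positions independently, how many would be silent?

Codon 1 (GUA, Val): 3 synonymous substitutions.
Codon 2 (CAA, Gln): 1 synonymous substitution.
Codon 3 (AAC, Asn): 1 synonymous substitution.
Codon 4 (CUG, Leu): 4 synonymous substitutions.
Total: 3 + 1 + 1 + 4 = 9.

9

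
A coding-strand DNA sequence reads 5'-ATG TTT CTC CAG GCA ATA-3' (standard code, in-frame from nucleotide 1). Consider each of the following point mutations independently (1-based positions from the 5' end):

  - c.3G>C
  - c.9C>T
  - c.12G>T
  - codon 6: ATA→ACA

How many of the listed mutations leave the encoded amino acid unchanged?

Codon 1: ATG (Met) → ATC (Ile) — missense.
Codon 3: CTC (Leu) → CTT (Leu) — synonymous.
Codon 4: CAG (Gln) → CAT (His) — missense.
Codon 6: ATA (Ile) → ACA (Thr) — missense.
Synonymous: 1 of 4.

1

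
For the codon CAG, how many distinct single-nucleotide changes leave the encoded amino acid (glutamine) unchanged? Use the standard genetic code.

Position 1: none → 0 synonymous.
Position 2: none → 0 synonymous.
Position 3: CAA → 1 synonymous.
Total: 0 + 0 + 1 = 1.

1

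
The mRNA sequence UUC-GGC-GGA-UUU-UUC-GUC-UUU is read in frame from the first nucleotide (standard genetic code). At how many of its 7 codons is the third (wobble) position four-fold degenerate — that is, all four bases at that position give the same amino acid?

Codon 1 UUC (Phe): third position 2-fold.
Codon 2 GGC (Gly): third position 4-fold.
Codon 3 GGA (Gly): third position 4-fold.
Codon 4 UUU (Phe): third position 2-fold.
Codon 5 UUC (Phe): third position 2-fold.
Codon 6 GUC (Val): third position 4-fold.
Codon 7 UUU (Phe): third position 2-fold.
Four-fold degenerate third positions: 3.

3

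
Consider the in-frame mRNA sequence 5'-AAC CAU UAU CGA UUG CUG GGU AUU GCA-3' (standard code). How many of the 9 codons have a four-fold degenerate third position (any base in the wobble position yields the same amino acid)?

4

Codon 1 AAC (Asn): third position 2-fold.
Codon 2 CAU (His): third position 2-fold.
Codon 3 UAU (Tyr): third position 2-fold.
Codon 4 CGA (Arg): third position 4-fold.
Codon 5 UUG (Leu): third position 2-fold.
Codon 6 CUG (Leu): third position 4-fold.
Codon 7 GGU (Gly): third position 4-fold.
Codon 8 AUU (Ile): third position 3-fold.
Codon 9 GCA (Ala): third position 4-fold.
Four-fold degenerate third positions: 4.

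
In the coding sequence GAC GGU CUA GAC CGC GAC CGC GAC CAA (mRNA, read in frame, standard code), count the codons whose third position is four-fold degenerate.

4

Codon 1 GAC (Asp): third position 2-fold.
Codon 2 GGU (Gly): third position 4-fold.
Codon 3 CUA (Leu): third position 4-fold.
Codon 4 GAC (Asp): third position 2-fold.
Codon 5 CGC (Arg): third position 4-fold.
Codon 6 GAC (Asp): third position 2-fold.
Codon 7 CGC (Arg): third position 4-fold.
Codon 8 GAC (Asp): third position 2-fold.
Codon 9 CAA (Gln): third position 2-fold.
Four-fold degenerate third positions: 4.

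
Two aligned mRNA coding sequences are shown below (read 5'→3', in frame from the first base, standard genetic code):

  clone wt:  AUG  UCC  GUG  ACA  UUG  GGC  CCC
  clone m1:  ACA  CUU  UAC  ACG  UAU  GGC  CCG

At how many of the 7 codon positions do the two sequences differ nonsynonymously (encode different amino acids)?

4

Codon 1: AUG Met / ACA Thr — nonsynonymous.
Codon 2: UCC Ser / CUU Leu — nonsynonymous.
Codon 3: GUG Val / UAC Tyr — nonsynonymous.
Codon 4: ACA Thr / ACG Thr — synonymous.
Codon 5: UUG Leu / UAU Tyr — nonsynonymous.
Codon 6: GGC Gly / GGC Gly — identical.
Codon 7: CCC Pro / CCG Pro — synonymous.
Nonsynonymous differences: 4.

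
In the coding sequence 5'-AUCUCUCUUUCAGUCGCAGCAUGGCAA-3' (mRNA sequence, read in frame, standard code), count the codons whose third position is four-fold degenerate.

6

Codon 1 AUC (Ile): third position 3-fold.
Codon 2 UCU (Ser): third position 4-fold.
Codon 3 CUU (Leu): third position 4-fold.
Codon 4 UCA (Ser): third position 4-fold.
Codon 5 GUC (Val): third position 4-fold.
Codon 6 GCA (Ala): third position 4-fold.
Codon 7 GCA (Ala): third position 4-fold.
Codon 8 UGG (Trp): third position 1-fold.
Codon 9 CAA (Gln): third position 2-fold.
Four-fold degenerate third positions: 6.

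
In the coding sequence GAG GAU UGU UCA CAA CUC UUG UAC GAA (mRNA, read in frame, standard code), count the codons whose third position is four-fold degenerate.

Codon 1 GAG (Glu): third position 2-fold.
Codon 2 GAU (Asp): third position 2-fold.
Codon 3 UGU (Cys): third position 2-fold.
Codon 4 UCA (Ser): third position 4-fold.
Codon 5 CAA (Gln): third position 2-fold.
Codon 6 CUC (Leu): third position 4-fold.
Codon 7 UUG (Leu): third position 2-fold.
Codon 8 UAC (Tyr): third position 2-fold.
Codon 9 GAA (Glu): third position 2-fold.
Four-fold degenerate third positions: 2.

2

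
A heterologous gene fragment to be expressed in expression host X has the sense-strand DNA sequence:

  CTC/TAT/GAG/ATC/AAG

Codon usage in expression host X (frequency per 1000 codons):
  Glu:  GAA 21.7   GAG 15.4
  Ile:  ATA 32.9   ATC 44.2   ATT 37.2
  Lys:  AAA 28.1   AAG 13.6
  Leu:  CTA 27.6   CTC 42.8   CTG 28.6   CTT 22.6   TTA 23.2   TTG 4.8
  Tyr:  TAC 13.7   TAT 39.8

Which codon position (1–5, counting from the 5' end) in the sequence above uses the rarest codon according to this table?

5

Codon 1 CTC (Leu): 42.8 per 1000.
Codon 2 TAT (Tyr): 39.8 per 1000.
Codon 3 GAG (Glu): 15.4 per 1000.
Codon 4 ATC (Ile): 44.2 per 1000.
Codon 5 AAG (Lys): 13.6 per 1000.
Lowest frequency is 13.6 at codon 5.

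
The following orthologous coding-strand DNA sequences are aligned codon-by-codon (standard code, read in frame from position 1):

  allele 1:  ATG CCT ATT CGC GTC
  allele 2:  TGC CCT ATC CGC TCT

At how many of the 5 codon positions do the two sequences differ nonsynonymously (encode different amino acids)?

2

Codon 1: ATG Met / TGC Cys — nonsynonymous.
Codon 2: CCT Pro / CCT Pro — identical.
Codon 3: ATT Ile / ATC Ile — synonymous.
Codon 4: CGC Arg / CGC Arg — identical.
Codon 5: GTC Val / TCT Ser — nonsynonymous.
Nonsynonymous differences: 2.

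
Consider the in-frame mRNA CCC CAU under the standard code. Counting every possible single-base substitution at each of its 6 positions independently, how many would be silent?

4

Codon 1 (CCC, Pro): 3 synonymous substitutions.
Codon 2 (CAU, His): 1 synonymous substitution.
Total: 3 + 1 = 4.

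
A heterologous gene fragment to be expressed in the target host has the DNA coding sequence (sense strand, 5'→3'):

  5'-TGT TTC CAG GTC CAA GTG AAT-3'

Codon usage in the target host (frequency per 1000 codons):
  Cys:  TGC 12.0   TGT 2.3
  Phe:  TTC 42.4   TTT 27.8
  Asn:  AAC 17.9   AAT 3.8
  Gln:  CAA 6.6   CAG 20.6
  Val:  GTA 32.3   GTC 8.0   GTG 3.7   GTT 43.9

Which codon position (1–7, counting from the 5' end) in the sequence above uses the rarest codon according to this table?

Codon 1 TGT (Cys): 2.3 per 1000.
Codon 2 TTC (Phe): 42.4 per 1000.
Codon 3 CAG (Gln): 20.6 per 1000.
Codon 4 GTC (Val): 8.0 per 1000.
Codon 5 CAA (Gln): 6.6 per 1000.
Codon 6 GTG (Val): 3.7 per 1000.
Codon 7 AAT (Asn): 3.8 per 1000.
Lowest frequency is 2.3 at codon 1.

1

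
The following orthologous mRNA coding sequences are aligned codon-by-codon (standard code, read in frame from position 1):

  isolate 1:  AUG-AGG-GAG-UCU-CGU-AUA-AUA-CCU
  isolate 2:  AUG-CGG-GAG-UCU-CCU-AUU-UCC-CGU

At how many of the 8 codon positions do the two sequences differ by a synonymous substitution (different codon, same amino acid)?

2

Codon 1: AUG Met / AUG Met — identical.
Codon 2: AGG Arg / CGG Arg — synonymous.
Codon 3: GAG Glu / GAG Glu — identical.
Codon 4: UCU Ser / UCU Ser — identical.
Codon 5: CGU Arg / CCU Pro — nonsynonymous.
Codon 6: AUA Ile / AUU Ile — synonymous.
Codon 7: AUA Ile / UCC Ser — nonsynonymous.
Codon 8: CCU Pro / CGU Arg — nonsynonymous.
Synonymous differences: 2.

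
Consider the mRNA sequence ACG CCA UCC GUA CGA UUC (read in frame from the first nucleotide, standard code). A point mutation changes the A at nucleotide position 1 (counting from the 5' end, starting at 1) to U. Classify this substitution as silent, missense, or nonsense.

Position 1 falls in codon 1: ACG → Thr.
After the substitution the codon is UCG → Ser.
Thr ≠ Ser, so this is a missense mutation.

missense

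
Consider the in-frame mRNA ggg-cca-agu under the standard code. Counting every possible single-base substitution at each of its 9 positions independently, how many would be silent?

7

Codon 1 (GGG, Gly): 3 synonymous substitutions.
Codon 2 (CCA, Pro): 3 synonymous substitutions.
Codon 3 (AGU, Ser): 1 synonymous substitution.
Total: 3 + 3 + 1 = 7.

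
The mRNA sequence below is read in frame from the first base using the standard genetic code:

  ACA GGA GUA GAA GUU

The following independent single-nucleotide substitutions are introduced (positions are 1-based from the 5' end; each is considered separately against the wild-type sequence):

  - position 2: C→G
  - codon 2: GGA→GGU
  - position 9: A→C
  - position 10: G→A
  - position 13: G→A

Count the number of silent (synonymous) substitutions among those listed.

Codon 1: ACA (Thr) → AGA (Arg) — missense.
Codon 2: GGA (Gly) → GGU (Gly) — synonymous.
Codon 3: GUA (Val) → GUC (Val) — synonymous.
Codon 4: GAA (Glu) → AAA (Lys) — missense.
Codon 5: GUU (Val) → AUU (Ile) — missense.
Synonymous: 2 of 5.

2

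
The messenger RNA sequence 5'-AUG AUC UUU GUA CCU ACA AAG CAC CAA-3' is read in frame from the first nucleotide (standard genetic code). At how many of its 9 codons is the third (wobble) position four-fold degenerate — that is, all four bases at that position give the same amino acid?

Codon 1 AUG (Met): third position 1-fold.
Codon 2 AUC (Ile): third position 3-fold.
Codon 3 UUU (Phe): third position 2-fold.
Codon 4 GUA (Val): third position 4-fold.
Codon 5 CCU (Pro): third position 4-fold.
Codon 6 ACA (Thr): third position 4-fold.
Codon 7 AAG (Lys): third position 2-fold.
Codon 8 CAC (His): third position 2-fold.
Codon 9 CAA (Gln): third position 2-fold.
Four-fold degenerate third positions: 3.

3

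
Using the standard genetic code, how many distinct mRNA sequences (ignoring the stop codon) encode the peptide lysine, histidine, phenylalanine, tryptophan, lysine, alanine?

64

Lys: 2 codons.
His: 2 codons.
Phe: 2 codons.
Trp: 1 codon.
Lys: 2 codons.
Ala: 4 codons.
2 × 2 × 2 × 1 × 2 × 4 = 64.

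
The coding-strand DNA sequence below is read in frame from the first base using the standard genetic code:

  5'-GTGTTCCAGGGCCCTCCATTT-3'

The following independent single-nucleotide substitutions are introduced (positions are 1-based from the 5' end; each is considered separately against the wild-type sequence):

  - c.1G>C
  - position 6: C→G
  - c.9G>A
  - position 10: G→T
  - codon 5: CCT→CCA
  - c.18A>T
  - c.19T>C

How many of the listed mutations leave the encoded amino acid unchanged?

3

Codon 1: GTG (Val) → CTG (Leu) — missense.
Codon 2: TTC (Phe) → TTG (Leu) — missense.
Codon 3: CAG (Gln) → CAA (Gln) — synonymous.
Codon 4: GGC (Gly) → TGC (Cys) — missense.
Codon 5: CCT (Pro) → CCA (Pro) — synonymous.
Codon 6: CCA (Pro) → CCT (Pro) — synonymous.
Codon 7: TTT (Phe) → CTT (Leu) — missense.
Synonymous: 3 of 7.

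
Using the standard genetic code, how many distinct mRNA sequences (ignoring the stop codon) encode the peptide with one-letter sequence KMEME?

8

Lys: 2 codons.
Met: 1 codon.
Glu: 2 codons.
Met: 1 codon.
Glu: 2 codons.
2 × 1 × 2 × 1 × 2 = 8.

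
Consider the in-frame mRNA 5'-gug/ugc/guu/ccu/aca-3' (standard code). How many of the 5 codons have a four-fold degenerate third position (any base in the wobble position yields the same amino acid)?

Codon 1 GUG (Val): third position 4-fold.
Codon 2 UGC (Cys): third position 2-fold.
Codon 3 GUU (Val): third position 4-fold.
Codon 4 CCU (Pro): third position 4-fold.
Codon 5 ACA (Thr): third position 4-fold.
Four-fold degenerate third positions: 4.

4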